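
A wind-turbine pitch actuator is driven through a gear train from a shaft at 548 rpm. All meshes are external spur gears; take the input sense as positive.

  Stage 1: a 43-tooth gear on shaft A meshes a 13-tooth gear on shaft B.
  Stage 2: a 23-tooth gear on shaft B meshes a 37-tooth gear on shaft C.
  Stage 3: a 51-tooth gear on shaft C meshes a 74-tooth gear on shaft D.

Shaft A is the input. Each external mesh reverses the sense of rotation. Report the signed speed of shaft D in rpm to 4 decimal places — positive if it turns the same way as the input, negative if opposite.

-776.5514 rpm (opposite to input, |ω| = 776.5514 rpm)

Stage 1 [43T→13T]: ω = 548.0000×43/13 = 1812.6154 rpm, dir flips to −; running = −1812.6154
Stage 2 [23T→37T]: ω = 1812.6154×23/37 = 1126.7609 rpm, dir flips to +; running = +1126.7609
Stage 3 [51T→74T]: ω = 1126.7609×51/74 = 776.5514 rpm, dir flips to −; running = −776.5514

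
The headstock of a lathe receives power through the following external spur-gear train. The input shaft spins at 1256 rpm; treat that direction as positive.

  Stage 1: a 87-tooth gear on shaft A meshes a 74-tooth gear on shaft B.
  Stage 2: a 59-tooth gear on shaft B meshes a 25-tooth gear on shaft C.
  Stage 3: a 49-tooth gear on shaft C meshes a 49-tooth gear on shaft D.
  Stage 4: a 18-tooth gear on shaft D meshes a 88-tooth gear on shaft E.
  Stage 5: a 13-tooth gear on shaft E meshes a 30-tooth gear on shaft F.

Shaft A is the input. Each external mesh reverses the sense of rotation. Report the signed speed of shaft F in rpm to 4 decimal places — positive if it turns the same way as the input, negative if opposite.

Stage 1 [87T→74T]: ω = 1256.0000×87/74 = 1476.6486 rpm, dir flips to −; running = −1476.6486
Stage 2 [59T→25T]: ω = 1476.6486×59/25 = 3484.8908 rpm, dir flips to +; running = +3484.8908
Stage 3 [49T→49T]: ω = 3484.8908×49/49 = 3484.8908 rpm, dir flips to −; running = −3484.8908
Stage 4 [18T→88T]: ω = 3484.8908×18/88 = 712.8186 rpm, dir flips to +; running = +712.8186
Stage 5 [13T→30T]: ω = 712.8186×13/30 = 308.8880 rpm, dir flips to −; running = −308.8880

-308.8880 rpm (opposite to input, |ω| = 308.8880 rpm)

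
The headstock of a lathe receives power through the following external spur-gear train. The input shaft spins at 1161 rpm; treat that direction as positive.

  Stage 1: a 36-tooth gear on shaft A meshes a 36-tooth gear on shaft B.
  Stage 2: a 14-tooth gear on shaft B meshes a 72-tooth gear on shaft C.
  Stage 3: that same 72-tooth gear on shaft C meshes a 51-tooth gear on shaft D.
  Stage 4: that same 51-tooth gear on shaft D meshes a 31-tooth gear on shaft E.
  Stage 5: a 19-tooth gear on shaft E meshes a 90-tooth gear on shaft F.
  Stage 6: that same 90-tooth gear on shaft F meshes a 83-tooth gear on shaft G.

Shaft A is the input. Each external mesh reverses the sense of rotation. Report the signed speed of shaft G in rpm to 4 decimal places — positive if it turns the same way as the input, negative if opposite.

Stage 1 [36T→36T]: ω = 1161.0000×36/36 = 1161.0000 rpm, dir flips to −; running = −1161.0000
Stage 2 [14T→72T]: ω = 1161.0000×14/72 = 225.7500 rpm, dir flips to +; running = +225.7500
Stage 3 [72T→51T]: ω = 225.7500×72/51 = 318.7059 rpm, dir flips to −; running = −318.7059
Stage 4 [51T→31T]: ω = 318.7059×51/31 = 524.3226 rpm, dir flips to +; running = +524.3226
Stage 5 [19T→90T]: ω = 524.3226×19/90 = 110.6903 rpm, dir flips to −; running = −110.6903
Stage 6 [90T→83T]: ω = 110.6903×90/83 = 120.0257 rpm, dir flips to +; running = +120.0257

+120.0257 rpm (same as input, |ω| = 120.0257 rpm)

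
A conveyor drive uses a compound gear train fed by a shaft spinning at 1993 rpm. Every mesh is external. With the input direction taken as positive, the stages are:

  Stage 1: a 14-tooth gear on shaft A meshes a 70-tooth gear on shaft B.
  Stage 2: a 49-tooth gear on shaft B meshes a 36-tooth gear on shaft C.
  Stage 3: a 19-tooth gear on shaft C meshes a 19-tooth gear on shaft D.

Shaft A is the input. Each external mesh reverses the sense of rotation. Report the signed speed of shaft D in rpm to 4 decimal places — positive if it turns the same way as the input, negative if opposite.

-542.5389 rpm (opposite to input, |ω| = 542.5389 rpm)

Stage 1 [14T→70T]: ω = 1993.0000×14/70 = 398.6000 rpm, dir flips to −; running = −398.6000
Stage 2 [49T→36T]: ω = 398.6000×49/36 = 542.5389 rpm, dir flips to +; running = +542.5389
Stage 3 [19T→19T]: ω = 542.5389×19/19 = 542.5389 rpm, dir flips to −; running = −542.5389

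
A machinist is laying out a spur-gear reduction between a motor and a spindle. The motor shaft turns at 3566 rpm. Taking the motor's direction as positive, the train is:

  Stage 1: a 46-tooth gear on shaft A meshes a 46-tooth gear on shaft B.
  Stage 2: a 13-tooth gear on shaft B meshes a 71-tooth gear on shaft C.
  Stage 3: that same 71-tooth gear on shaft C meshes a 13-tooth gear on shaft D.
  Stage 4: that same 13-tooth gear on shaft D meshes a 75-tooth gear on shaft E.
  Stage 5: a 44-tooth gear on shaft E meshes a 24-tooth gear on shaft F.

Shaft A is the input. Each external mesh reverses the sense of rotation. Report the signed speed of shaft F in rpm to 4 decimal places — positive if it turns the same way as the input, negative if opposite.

Stage 1 [46T→46T]: ω = 3566.0000×46/46 = 3566.0000 rpm, dir flips to −; running = −3566.0000
Stage 2 [13T→71T]: ω = 3566.0000×13/71 = 652.9296 rpm, dir flips to +; running = +652.9296
Stage 3 [71T→13T]: ω = 652.9296×71/13 = 3566.0000 rpm, dir flips to −; running = −3566.0000
Stage 4 [13T→75T]: ω = 3566.0000×13/75 = 618.1067 rpm, dir flips to +; running = +618.1067
Stage 5 [44T→24T]: ω = 618.1067×44/24 = 1133.1956 rpm, dir flips to −; running = −1133.1956

-1133.1956 rpm (opposite to input, |ω| = 1133.1956 rpm)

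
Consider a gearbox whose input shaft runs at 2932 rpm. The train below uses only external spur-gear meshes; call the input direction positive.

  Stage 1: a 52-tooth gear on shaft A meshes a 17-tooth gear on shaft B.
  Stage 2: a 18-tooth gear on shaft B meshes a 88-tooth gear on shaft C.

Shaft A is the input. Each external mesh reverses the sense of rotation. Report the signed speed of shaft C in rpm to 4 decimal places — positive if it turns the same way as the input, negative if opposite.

Stage 1 [52T→17T]: ω = 2932.0000×52/17 = 8968.4706 rpm, dir flips to −; running = −8968.4706
Stage 2 [18T→88T]: ω = 8968.4706×18/88 = 1834.4599 rpm, dir flips to +; running = +1834.4599

+1834.4599 rpm (same as input, |ω| = 1834.4599 rpm)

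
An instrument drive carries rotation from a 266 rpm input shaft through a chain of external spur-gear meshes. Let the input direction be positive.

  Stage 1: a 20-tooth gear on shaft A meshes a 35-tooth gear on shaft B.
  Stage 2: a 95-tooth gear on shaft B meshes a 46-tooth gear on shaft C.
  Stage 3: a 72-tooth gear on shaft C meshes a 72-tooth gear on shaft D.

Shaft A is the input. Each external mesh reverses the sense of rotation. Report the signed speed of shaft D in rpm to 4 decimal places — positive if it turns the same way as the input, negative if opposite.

-313.9130 rpm (opposite to input, |ω| = 313.9130 rpm)

Stage 1 [20T→35T]: ω = 266.0000×20/35 = 152.0000 rpm, dir flips to −; running = −152.0000
Stage 2 [95T→46T]: ω = 152.0000×95/46 = 313.9130 rpm, dir flips to +; running = +313.9130
Stage 3 [72T→72T]: ω = 313.9130×72/72 = 313.9130 rpm, dir flips to −; running = −313.9130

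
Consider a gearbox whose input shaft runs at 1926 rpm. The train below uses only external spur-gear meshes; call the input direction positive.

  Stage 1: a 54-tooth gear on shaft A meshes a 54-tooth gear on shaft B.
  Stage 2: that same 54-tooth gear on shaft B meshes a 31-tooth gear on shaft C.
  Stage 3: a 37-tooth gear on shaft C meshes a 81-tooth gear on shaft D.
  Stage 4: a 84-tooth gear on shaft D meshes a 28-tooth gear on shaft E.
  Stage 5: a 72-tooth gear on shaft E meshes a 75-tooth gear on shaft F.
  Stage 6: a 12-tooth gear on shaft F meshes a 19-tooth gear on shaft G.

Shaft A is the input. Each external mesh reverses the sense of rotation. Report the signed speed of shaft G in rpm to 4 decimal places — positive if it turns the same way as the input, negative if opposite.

+2787.5662 rpm (same as input, |ω| = 2787.5662 rpm)

Stage 1 [54T→54T]: ω = 1926.0000×54/54 = 1926.0000 rpm, dir flips to −; running = −1926.0000
Stage 2 [54T→31T]: ω = 1926.0000×54/31 = 3354.9677 rpm, dir flips to +; running = +3354.9677
Stage 3 [37T→81T]: ω = 3354.9677×37/81 = 1532.5161 rpm, dir flips to −; running = −1532.5161
Stage 4 [84T→28T]: ω = 1532.5161×84/28 = 4597.5484 rpm, dir flips to +; running = +4597.5484
Stage 5 [72T→75T]: ω = 4597.5484×72/75 = 4413.6465 rpm, dir flips to −; running = −4413.6465
Stage 6 [12T→19T]: ω = 4413.6465×12/19 = 2787.5662 rpm, dir flips to +; running = +2787.5662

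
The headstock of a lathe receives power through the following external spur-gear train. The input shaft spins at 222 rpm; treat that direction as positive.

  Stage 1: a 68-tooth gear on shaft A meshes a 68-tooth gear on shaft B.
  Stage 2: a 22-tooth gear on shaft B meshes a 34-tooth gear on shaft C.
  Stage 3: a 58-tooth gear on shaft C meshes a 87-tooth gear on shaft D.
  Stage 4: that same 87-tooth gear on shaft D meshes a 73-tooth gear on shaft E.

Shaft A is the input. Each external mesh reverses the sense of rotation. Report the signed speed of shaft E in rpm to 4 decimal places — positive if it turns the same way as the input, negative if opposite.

+114.1305 rpm (same as input, |ω| = 114.1305 rpm)

Stage 1 [68T→68T]: ω = 222.0000×68/68 = 222.0000 rpm, dir flips to −; running = −222.0000
Stage 2 [22T→34T]: ω = 222.0000×22/34 = 143.6471 rpm, dir flips to +; running = +143.6471
Stage 3 [58T→87T]: ω = 143.6471×58/87 = 95.7647 rpm, dir flips to −; running = −95.7647
Stage 4 [87T→73T]: ω = 95.7647×87/73 = 114.1305 rpm, dir flips to +; running = +114.1305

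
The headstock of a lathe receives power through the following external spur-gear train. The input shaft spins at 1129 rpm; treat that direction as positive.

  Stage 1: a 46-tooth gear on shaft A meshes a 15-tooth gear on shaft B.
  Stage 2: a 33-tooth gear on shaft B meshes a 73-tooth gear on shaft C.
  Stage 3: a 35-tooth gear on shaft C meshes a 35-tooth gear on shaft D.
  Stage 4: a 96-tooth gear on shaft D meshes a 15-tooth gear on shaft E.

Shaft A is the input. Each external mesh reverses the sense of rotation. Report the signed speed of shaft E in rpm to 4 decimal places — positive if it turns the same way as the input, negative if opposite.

Stage 1 [46T→15T]: ω = 1129.0000×46/15 = 3462.2667 rpm, dir flips to −; running = −3462.2667
Stage 2 [33T→73T]: ω = 3462.2667×33/73 = 1565.1342 rpm, dir flips to +; running = +1565.1342
Stage 3 [35T→35T]: ω = 1565.1342×35/35 = 1565.1342 rpm, dir flips to −; running = −1565.1342
Stage 4 [96T→15T]: ω = 1565.1342×96/15 = 10016.8592 rpm, dir flips to +; running = +10016.8592

+10016.8592 rpm (same as input, |ω| = 10016.8592 rpm)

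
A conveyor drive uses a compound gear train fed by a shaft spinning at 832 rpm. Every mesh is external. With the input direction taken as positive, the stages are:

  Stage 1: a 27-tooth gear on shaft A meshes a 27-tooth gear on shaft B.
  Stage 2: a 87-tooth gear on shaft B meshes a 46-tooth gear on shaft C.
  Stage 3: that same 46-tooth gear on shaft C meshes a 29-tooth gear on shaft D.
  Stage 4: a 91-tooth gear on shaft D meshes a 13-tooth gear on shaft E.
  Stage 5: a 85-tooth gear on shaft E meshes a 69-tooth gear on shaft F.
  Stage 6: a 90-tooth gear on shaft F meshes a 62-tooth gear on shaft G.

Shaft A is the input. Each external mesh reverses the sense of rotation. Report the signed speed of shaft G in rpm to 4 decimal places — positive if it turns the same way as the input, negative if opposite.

+31243.7588 rpm (same as input, |ω| = 31243.7588 rpm)

Stage 1 [27T→27T]: ω = 832.0000×27/27 = 832.0000 rpm, dir flips to −; running = −832.0000
Stage 2 [87T→46T]: ω = 832.0000×87/46 = 1573.5652 rpm, dir flips to +; running = +1573.5652
Stage 3 [46T→29T]: ω = 1573.5652×46/29 = 2496.0000 rpm, dir flips to −; running = −2496.0000
Stage 4 [91T→13T]: ω = 2496.0000×91/13 = 17472.0000 rpm, dir flips to +; running = +17472.0000
Stage 5 [85T→69T]: ω = 17472.0000×85/69 = 21523.4783 rpm, dir flips to −; running = −21523.4783
Stage 6 [90T→62T]: ω = 21523.4783×90/62 = 31243.7588 rpm, dir flips to +; running = +31243.7588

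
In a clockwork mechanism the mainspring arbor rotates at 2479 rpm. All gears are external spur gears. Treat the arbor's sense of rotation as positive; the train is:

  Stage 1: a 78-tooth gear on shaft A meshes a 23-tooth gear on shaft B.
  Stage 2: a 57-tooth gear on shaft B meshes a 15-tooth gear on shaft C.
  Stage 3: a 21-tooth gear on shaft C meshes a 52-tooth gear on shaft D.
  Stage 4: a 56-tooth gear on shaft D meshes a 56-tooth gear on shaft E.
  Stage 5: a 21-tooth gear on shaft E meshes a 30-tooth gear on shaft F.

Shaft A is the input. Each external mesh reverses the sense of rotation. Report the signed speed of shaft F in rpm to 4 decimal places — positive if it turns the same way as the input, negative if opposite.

Stage 1 [78T→23T]: ω = 2479.0000×78/23 = 8407.0435 rpm, dir flips to −; running = −8407.0435
Stage 2 [57T→15T]: ω = 8407.0435×57/15 = 31946.7652 rpm, dir flips to +; running = +31946.7652
Stage 3 [21T→52T]: ω = 31946.7652×21/52 = 12901.5783 rpm, dir flips to −; running = −12901.5783
Stage 4 [56T→56T]: ω = 12901.5783×56/56 = 12901.5783 rpm, dir flips to +; running = +12901.5783
Stage 5 [21T→30T]: ω = 12901.5783×21/30 = 9031.1048 rpm, dir flips to −; running = −9031.1048

-9031.1048 rpm (opposite to input, |ω| = 9031.1048 rpm)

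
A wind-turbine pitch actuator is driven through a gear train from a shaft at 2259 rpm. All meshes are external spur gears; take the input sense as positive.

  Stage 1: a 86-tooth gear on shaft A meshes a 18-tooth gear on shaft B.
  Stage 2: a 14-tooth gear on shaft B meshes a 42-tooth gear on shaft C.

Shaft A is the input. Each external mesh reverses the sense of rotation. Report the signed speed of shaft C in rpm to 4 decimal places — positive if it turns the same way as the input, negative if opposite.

Stage 1 [86T→18T]: ω = 2259.0000×86/18 = 10793.0000 rpm, dir flips to −; running = −10793.0000
Stage 2 [14T→42T]: ω = 10793.0000×14/42 = 3597.6667 rpm, dir flips to +; running = +3597.6667

+3597.6667 rpm (same as input, |ω| = 3597.6667 rpm)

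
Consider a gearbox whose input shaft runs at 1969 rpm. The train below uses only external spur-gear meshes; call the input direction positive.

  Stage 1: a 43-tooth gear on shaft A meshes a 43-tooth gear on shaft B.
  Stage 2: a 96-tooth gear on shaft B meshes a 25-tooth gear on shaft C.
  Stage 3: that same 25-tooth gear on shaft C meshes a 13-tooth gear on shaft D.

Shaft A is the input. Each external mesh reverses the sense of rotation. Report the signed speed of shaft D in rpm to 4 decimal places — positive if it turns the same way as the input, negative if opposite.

Stage 1 [43T→43T]: ω = 1969.0000×43/43 = 1969.0000 rpm, dir flips to −; running = −1969.0000
Stage 2 [96T→25T]: ω = 1969.0000×96/25 = 7560.9600 rpm, dir flips to +; running = +7560.9600
Stage 3 [25T→13T]: ω = 7560.9600×25/13 = 14540.3077 rpm, dir flips to −; running = −14540.3077

-14540.3077 rpm (opposite to input, |ω| = 14540.3077 rpm)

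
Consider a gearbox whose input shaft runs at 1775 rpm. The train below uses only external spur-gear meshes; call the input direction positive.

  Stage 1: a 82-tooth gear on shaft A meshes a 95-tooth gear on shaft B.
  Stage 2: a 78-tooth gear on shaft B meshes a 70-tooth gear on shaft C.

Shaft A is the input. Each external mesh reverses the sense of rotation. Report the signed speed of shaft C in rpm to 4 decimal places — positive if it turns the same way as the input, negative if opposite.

Stage 1 [82T→95T]: ω = 1775.0000×82/95 = 1532.1053 rpm, dir flips to −; running = −1532.1053
Stage 2 [78T→70T]: ω = 1532.1053×78/70 = 1707.2030 rpm, dir flips to +; running = +1707.2030

+1707.2030 rpm (same as input, |ω| = 1707.2030 rpm)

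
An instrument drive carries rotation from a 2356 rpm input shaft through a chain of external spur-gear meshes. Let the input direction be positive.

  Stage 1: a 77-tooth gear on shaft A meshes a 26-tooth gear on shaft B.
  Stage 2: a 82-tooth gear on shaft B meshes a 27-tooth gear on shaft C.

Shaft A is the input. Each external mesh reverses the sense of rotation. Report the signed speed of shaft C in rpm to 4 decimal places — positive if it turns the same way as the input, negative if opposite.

Stage 1 [77T→26T]: ω = 2356.0000×77/26 = 6977.3846 rpm, dir flips to −; running = −6977.3846
Stage 2 [82T→27T]: ω = 6977.3846×82/27 = 21190.5755 rpm, dir flips to +; running = +21190.5755

+21190.5755 rpm (same as input, |ω| = 21190.5755 rpm)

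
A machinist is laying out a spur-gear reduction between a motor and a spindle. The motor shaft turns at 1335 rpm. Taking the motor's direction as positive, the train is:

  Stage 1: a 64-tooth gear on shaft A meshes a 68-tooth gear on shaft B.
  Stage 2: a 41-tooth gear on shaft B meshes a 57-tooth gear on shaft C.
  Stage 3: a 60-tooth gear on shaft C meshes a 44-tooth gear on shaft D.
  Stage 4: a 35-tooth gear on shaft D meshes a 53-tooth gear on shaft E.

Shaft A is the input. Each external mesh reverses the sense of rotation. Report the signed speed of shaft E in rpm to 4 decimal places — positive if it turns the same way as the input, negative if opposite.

Stage 1 [64T→68T]: ω = 1335.0000×64/68 = 1256.4706 rpm, dir flips to −; running = −1256.4706
Stage 2 [41T→57T]: ω = 1256.4706×41/57 = 903.7771 rpm, dir flips to +; running = +903.7771
Stage 3 [60T→44T]: ω = 903.7771×60/44 = 1232.4233 rpm, dir flips to −; running = −1232.4233
Stage 4 [35T→53T]: ω = 1232.4233×35/53 = 813.8644 rpm, dir flips to +; running = +813.8644

+813.8644 rpm (same as input, |ω| = 813.8644 rpm)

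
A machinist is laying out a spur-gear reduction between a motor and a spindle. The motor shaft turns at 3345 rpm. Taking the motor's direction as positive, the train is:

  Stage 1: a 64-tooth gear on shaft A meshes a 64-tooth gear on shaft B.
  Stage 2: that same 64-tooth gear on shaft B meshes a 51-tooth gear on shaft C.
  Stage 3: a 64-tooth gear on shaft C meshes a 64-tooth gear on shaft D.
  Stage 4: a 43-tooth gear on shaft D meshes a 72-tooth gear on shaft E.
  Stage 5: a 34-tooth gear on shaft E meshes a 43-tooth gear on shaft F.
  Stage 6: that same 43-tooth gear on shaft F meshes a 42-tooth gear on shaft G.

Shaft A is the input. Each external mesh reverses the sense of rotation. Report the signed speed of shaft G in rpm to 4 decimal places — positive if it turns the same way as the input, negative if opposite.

Stage 1 [64T→64T]: ω = 3345.0000×64/64 = 3345.0000 rpm, dir flips to −; running = −3345.0000
Stage 2 [64T→51T]: ω = 3345.0000×64/51 = 4197.6471 rpm, dir flips to +; running = +4197.6471
Stage 3 [64T→64T]: ω = 4197.6471×64/64 = 4197.6471 rpm, dir flips to −; running = −4197.6471
Stage 4 [43T→72T]: ω = 4197.6471×43/72 = 2506.9281 rpm, dir flips to +; running = +2506.9281
Stage 5 [34T→43T]: ω = 2506.9281×34/43 = 1982.2222 rpm, dir flips to −; running = −1982.2222
Stage 6 [43T→42T]: ω = 1982.2222×43/42 = 2029.4180 rpm, dir flips to +; running = +2029.4180

+2029.4180 rpm (same as input, |ω| = 2029.4180 rpm)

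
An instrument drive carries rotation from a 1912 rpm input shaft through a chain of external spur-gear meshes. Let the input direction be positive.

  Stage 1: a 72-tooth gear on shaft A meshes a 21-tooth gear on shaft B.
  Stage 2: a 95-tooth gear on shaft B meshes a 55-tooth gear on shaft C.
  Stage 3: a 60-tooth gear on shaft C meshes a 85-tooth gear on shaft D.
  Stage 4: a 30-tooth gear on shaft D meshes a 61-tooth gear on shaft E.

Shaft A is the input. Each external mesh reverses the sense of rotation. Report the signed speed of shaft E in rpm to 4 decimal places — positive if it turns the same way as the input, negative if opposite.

+3930.8435 rpm (same as input, |ω| = 3930.8435 rpm)

Stage 1 [72T→21T]: ω = 1912.0000×72/21 = 6555.4286 rpm, dir flips to −; running = −6555.4286
Stage 2 [95T→55T]: ω = 6555.4286×95/55 = 11323.0130 rpm, dir flips to +; running = +11323.0130
Stage 3 [60T→85T]: ω = 11323.0130×60/85 = 7992.7150 rpm, dir flips to −; running = −7992.7150
Stage 4 [30T→61T]: ω = 7992.7150×30/61 = 3930.8435 rpm, dir flips to +; running = +3930.8435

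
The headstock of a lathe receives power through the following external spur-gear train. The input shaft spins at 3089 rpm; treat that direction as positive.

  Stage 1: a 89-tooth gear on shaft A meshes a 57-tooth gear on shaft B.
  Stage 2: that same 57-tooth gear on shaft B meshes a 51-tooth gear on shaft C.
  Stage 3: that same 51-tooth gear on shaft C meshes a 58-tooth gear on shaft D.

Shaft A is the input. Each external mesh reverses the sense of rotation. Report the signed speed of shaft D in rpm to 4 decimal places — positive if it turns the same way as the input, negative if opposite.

Stage 1 [89T→57T]: ω = 3089.0000×89/57 = 4823.1754 rpm, dir flips to −; running = −4823.1754
Stage 2 [57T→51T]: ω = 4823.1754×57/51 = 5390.6078 rpm, dir flips to +; running = +5390.6078
Stage 3 [51T→58T]: ω = 5390.6078×51/58 = 4740.0172 rpm, dir flips to −; running = −4740.0172

-4740.0172 rpm (opposite to input, |ω| = 4740.0172 rpm)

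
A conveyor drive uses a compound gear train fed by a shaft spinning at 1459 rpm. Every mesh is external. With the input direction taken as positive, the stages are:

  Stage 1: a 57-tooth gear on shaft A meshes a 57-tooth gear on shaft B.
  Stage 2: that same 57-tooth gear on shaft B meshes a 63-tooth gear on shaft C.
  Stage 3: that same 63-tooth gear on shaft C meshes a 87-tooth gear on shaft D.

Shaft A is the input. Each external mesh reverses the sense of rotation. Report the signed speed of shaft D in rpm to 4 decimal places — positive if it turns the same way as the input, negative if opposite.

-955.8966 rpm (opposite to input, |ω| = 955.8966 rpm)

Stage 1 [57T→57T]: ω = 1459.0000×57/57 = 1459.0000 rpm, dir flips to −; running = −1459.0000
Stage 2 [57T→63T]: ω = 1459.0000×57/63 = 1320.0476 rpm, dir flips to +; running = +1320.0476
Stage 3 [63T→87T]: ω = 1320.0476×63/87 = 955.8966 rpm, dir flips to −; running = −955.8966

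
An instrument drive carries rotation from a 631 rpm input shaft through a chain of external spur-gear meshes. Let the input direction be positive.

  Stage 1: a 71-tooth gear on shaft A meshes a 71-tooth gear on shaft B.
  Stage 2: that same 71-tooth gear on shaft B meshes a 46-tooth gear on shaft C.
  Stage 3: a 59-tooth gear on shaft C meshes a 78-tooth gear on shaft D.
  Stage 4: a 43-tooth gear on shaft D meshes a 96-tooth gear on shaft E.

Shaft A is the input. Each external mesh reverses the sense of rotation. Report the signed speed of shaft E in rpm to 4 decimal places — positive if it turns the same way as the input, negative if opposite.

+329.9776 rpm (same as input, |ω| = 329.9776 rpm)

Stage 1 [71T→71T]: ω = 631.0000×71/71 = 631.0000 rpm, dir flips to −; running = −631.0000
Stage 2 [71T→46T]: ω = 631.0000×71/46 = 973.9348 rpm, dir flips to +; running = +973.9348
Stage 3 [59T→78T]: ω = 973.9348×59/78 = 736.6943 rpm, dir flips to −; running = −736.6943
Stage 4 [43T→96T]: ω = 736.6943×43/96 = 329.9776 rpm, dir flips to +; running = +329.9776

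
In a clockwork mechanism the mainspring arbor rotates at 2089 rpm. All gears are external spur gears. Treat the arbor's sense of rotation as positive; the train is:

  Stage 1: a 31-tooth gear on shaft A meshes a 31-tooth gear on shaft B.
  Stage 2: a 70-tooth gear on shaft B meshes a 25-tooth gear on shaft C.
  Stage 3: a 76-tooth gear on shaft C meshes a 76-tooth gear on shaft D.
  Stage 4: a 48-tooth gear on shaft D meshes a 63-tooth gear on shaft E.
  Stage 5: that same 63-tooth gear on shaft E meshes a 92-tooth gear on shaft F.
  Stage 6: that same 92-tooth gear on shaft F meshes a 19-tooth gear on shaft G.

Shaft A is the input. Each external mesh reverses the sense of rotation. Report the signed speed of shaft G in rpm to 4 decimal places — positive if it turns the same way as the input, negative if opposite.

+14776.9263 rpm (same as input, |ω| = 14776.9263 rpm)

Stage 1 [31T→31T]: ω = 2089.0000×31/31 = 2089.0000 rpm, dir flips to −; running = −2089.0000
Stage 2 [70T→25T]: ω = 2089.0000×70/25 = 5849.2000 rpm, dir flips to +; running = +5849.2000
Stage 3 [76T→76T]: ω = 5849.2000×76/76 = 5849.2000 rpm, dir flips to −; running = −5849.2000
Stage 4 [48T→63T]: ω = 5849.2000×48/63 = 4456.5333 rpm, dir flips to +; running = +4456.5333
Stage 5 [63T→92T]: ω = 4456.5333×63/92 = 3051.7565 rpm, dir flips to −; running = −3051.7565
Stage 6 [92T→19T]: ω = 3051.7565×92/19 = 14776.9263 rpm, dir flips to +; running = +14776.9263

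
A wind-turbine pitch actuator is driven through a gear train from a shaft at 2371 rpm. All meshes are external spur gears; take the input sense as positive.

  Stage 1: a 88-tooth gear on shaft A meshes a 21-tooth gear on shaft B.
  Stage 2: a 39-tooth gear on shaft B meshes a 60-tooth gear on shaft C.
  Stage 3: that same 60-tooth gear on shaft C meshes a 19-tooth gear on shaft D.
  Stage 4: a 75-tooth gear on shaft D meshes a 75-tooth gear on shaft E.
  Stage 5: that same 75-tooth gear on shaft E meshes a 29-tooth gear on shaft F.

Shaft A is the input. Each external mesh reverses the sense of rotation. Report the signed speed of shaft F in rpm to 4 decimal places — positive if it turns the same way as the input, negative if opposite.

Stage 1 [88T→21T]: ω = 2371.0000×88/21 = 9935.6190 rpm, dir flips to −; running = −9935.6190
Stage 2 [39T→60T]: ω = 9935.6190×39/60 = 6458.1524 rpm, dir flips to +; running = +6458.1524
Stage 3 [60T→19T]: ω = 6458.1524×60/19 = 20394.1654 rpm, dir flips to −; running = −20394.1654
Stage 4 [75T→75T]: ω = 20394.1654×75/75 = 20394.1654 rpm, dir flips to +; running = +20394.1654
Stage 5 [75T→29T]: ω = 20394.1654×75/29 = 52743.5312 rpm, dir flips to −; running = −52743.5312

-52743.5312 rpm (opposite to input, |ω| = 52743.5312 rpm)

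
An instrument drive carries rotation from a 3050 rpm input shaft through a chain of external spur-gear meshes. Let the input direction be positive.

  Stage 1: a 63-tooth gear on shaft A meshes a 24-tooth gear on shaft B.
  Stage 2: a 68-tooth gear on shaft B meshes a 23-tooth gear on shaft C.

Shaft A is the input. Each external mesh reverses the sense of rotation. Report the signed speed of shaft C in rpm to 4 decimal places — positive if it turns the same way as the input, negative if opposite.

+23670.6522 rpm (same as input, |ω| = 23670.6522 rpm)

Stage 1 [63T→24T]: ω = 3050.0000×63/24 = 8006.2500 rpm, dir flips to −; running = −8006.2500
Stage 2 [68T→23T]: ω = 8006.2500×68/23 = 23670.6522 rpm, dir flips to +; running = +23670.6522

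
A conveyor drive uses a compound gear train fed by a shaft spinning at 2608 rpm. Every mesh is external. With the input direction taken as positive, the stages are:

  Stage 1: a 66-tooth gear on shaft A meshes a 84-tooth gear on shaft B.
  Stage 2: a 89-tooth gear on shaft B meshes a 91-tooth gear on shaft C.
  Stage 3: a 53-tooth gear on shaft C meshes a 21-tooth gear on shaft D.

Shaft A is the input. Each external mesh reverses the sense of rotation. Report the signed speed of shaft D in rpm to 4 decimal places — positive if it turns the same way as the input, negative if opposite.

Stage 1 [66T→84T]: ω = 2608.0000×66/84 = 2049.1429 rpm, dir flips to −; running = −2049.1429
Stage 2 [89T→91T]: ω = 2049.1429×89/91 = 2004.1068 rpm, dir flips to +; running = +2004.1068
Stage 3 [53T→21T]: ω = 2004.1068×53/21 = 5057.9837 rpm, dir flips to −; running = −5057.9837

-5057.9837 rpm (opposite to input, |ω| = 5057.9837 rpm)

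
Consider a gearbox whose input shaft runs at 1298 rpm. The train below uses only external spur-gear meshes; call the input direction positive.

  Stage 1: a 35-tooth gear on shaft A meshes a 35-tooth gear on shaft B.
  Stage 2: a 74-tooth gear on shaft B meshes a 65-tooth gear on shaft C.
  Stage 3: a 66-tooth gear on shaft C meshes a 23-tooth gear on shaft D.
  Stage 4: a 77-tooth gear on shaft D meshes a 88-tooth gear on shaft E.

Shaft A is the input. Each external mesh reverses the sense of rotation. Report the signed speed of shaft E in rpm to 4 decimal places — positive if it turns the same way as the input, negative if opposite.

Stage 1 [35T→35T]: ω = 1298.0000×35/35 = 1298.0000 rpm, dir flips to −; running = −1298.0000
Stage 2 [74T→65T]: ω = 1298.0000×74/65 = 1477.7231 rpm, dir flips to +; running = +1477.7231
Stage 3 [66T→23T]: ω = 1477.7231×66/23 = 4240.4227 rpm, dir flips to −; running = −4240.4227
Stage 4 [77T→88T]: ω = 4240.4227×77/88 = 3710.3699 rpm, dir flips to +; running = +3710.3699

+3710.3699 rpm (same as input, |ω| = 3710.3699 rpm)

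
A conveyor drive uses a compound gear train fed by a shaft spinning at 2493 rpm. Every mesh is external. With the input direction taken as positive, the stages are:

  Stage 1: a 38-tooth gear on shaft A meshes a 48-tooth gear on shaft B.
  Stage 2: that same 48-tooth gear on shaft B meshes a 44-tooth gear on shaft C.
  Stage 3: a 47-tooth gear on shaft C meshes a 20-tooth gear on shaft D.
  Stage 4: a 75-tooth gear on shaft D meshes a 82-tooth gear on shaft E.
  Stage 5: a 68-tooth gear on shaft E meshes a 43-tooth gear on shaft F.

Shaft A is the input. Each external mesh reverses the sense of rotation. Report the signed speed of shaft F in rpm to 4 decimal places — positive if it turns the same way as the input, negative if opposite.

-7318.2784 rpm (opposite to input, |ω| = 7318.2784 rpm)

Stage 1 [38T→48T]: ω = 2493.0000×38/48 = 1973.6250 rpm, dir flips to −; running = −1973.6250
Stage 2 [48T→44T]: ω = 1973.6250×48/44 = 2153.0455 rpm, dir flips to +; running = +2153.0455
Stage 3 [47T→20T]: ω = 2153.0455×47/20 = 5059.6568 rpm, dir flips to −; running = −5059.6568
Stage 4 [75T→82T]: ω = 5059.6568×75/82 = 4627.7349 rpm, dir flips to +; running = +4627.7349
Stage 5 [68T→43T]: ω = 4627.7349×68/43 = 7318.2784 rpm, dir flips to −; running = −7318.2784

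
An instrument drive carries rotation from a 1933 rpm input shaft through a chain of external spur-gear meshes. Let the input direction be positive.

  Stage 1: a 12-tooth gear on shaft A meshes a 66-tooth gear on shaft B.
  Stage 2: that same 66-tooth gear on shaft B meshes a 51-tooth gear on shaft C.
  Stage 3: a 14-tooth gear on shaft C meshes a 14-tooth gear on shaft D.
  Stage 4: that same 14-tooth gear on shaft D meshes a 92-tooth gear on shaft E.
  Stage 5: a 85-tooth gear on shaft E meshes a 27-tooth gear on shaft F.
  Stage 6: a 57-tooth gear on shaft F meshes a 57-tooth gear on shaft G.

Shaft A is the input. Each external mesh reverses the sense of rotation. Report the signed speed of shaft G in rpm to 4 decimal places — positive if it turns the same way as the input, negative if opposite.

Stage 1 [12T→66T]: ω = 1933.0000×12/66 = 351.4545 rpm, dir flips to −; running = −351.4545
Stage 2 [66T→51T]: ω = 351.4545×66/51 = 454.8235 rpm, dir flips to +; running = +454.8235
Stage 3 [14T→14T]: ω = 454.8235×14/14 = 454.8235 rpm, dir flips to −; running = −454.8235
Stage 4 [14T→92T]: ω = 454.8235×14/92 = 69.2123 rpm, dir flips to +; running = +69.2123
Stage 5 [85T→27T]: ω = 69.2123×85/27 = 217.8905 rpm, dir flips to −; running = −217.8905
Stage 6 [57T→57T]: ω = 217.8905×57/57 = 217.8905 rpm, dir flips to +; running = +217.8905

+217.8905 rpm (same as input, |ω| = 217.8905 rpm)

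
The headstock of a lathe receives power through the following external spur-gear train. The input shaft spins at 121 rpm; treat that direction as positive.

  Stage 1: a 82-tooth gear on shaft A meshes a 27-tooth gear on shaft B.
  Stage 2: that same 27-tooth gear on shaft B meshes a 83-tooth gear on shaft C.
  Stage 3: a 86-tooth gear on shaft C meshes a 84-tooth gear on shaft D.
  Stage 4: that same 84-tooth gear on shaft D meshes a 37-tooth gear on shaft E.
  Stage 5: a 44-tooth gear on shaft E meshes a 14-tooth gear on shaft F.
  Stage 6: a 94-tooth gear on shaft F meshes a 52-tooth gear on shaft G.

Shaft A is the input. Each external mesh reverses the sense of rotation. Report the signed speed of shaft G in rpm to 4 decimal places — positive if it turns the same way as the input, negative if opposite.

Stage 1 [82T→27T]: ω = 121.0000×82/27 = 367.4815 rpm, dir flips to −; running = −367.4815
Stage 2 [27T→83T]: ω = 367.4815×27/83 = 119.5422 rpm, dir flips to +; running = +119.5422
Stage 3 [86T→84T]: ω = 119.5422×86/84 = 122.3884 rpm, dir flips to −; running = −122.3884
Stage 4 [84T→37T]: ω = 122.3884×84/37 = 277.8548 rpm, dir flips to +; running = +277.8548
Stage 5 [44T→14T]: ω = 277.8548×44/14 = 873.2578 rpm, dir flips to −; running = −873.2578
Stage 6 [94T→52T]: ω = 873.2578×94/52 = 1578.5815 rpm, dir flips to +; running = +1578.5815

+1578.5815 rpm (same as input, |ω| = 1578.5815 rpm)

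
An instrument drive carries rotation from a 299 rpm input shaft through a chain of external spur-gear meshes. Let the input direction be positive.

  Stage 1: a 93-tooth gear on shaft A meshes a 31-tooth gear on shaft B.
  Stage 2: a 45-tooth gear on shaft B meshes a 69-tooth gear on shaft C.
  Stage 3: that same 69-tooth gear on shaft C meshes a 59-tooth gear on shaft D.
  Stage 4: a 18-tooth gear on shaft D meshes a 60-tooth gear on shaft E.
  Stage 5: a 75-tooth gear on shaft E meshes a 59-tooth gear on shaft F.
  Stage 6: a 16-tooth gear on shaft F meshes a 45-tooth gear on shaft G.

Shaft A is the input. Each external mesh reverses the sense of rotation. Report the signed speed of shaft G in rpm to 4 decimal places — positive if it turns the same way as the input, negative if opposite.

+92.7664 rpm (same as input, |ω| = 92.7664 rpm)

Stage 1 [93T→31T]: ω = 299.0000×93/31 = 897.0000 rpm, dir flips to −; running = −897.0000
Stage 2 [45T→69T]: ω = 897.0000×45/69 = 585.0000 rpm, dir flips to +; running = +585.0000
Stage 3 [69T→59T]: ω = 585.0000×69/59 = 684.1525 rpm, dir flips to −; running = −684.1525
Stage 4 [18T→60T]: ω = 684.1525×18/60 = 205.2458 rpm, dir flips to +; running = +205.2458
Stage 5 [75T→59T]: ω = 205.2458×75/59 = 260.9056 rpm, dir flips to −; running = −260.9056
Stage 6 [16T→45T]: ω = 260.9056×16/45 = 92.7664 rpm, dir flips to +; running = +92.7664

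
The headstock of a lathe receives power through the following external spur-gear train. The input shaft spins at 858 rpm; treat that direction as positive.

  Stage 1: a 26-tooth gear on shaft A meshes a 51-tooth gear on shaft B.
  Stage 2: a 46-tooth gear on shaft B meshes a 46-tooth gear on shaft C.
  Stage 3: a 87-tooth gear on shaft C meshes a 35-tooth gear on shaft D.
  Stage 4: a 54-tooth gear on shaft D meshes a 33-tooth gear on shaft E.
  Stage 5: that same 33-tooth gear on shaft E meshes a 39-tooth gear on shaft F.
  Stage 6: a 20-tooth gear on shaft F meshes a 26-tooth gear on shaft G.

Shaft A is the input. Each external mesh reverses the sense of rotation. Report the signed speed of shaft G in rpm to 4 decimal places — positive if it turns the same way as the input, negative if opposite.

+1158.0504 rpm (same as input, |ω| = 1158.0504 rpm)

Stage 1 [26T→51T]: ω = 858.0000×26/51 = 437.4118 rpm, dir flips to −; running = −437.4118
Stage 2 [46T→46T]: ω = 437.4118×46/46 = 437.4118 rpm, dir flips to +; running = +437.4118
Stage 3 [87T→35T]: ω = 437.4118×87/35 = 1087.2807 rpm, dir flips to −; running = −1087.2807
Stage 4 [54T→33T]: ω = 1087.2807×54/33 = 1779.1866 rpm, dir flips to +; running = +1779.1866
Stage 5 [33T→39T]: ω = 1779.1866×33/39 = 1505.4655 rpm, dir flips to −; running = −1505.4655
Stage 6 [20T→26T]: ω = 1505.4655×20/26 = 1158.0504 rpm, dir flips to +; running = +1158.0504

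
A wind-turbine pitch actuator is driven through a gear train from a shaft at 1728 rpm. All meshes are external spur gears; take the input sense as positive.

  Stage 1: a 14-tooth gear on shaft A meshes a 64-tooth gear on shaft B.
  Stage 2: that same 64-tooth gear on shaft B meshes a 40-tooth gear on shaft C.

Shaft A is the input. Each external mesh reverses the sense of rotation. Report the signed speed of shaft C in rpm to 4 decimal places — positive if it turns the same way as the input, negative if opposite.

Stage 1 [14T→64T]: ω = 1728.0000×14/64 = 378.0000 rpm, dir flips to −; running = −378.0000
Stage 2 [64T→40T]: ω = 378.0000×64/40 = 604.8000 rpm, dir flips to +; running = +604.8000

+604.8000 rpm (same as input, |ω| = 604.8000 rpm)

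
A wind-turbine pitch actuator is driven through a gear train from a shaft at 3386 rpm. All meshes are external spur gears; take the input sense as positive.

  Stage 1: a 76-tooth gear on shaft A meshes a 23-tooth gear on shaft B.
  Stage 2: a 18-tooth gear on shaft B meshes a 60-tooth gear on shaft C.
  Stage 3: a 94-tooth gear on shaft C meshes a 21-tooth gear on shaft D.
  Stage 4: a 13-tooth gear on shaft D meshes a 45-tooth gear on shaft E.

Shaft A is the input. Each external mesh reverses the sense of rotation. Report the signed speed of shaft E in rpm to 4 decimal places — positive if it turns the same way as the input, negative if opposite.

Stage 1 [76T→23T]: ω = 3386.0000×76/23 = 11188.5217 rpm, dir flips to −; running = −11188.5217
Stage 2 [18T→60T]: ω = 11188.5217×18/60 = 3356.5565 rpm, dir flips to +; running = +3356.5565
Stage 3 [94T→21T]: ω = 3356.5565×94/21 = 15024.5863 rpm, dir flips to −; running = −15024.5863
Stage 4 [13T→45T]: ω = 15024.5863×13/45 = 4340.4361 rpm, dir flips to +; running = +4340.4361

+4340.4361 rpm (same as input, |ω| = 4340.4361 rpm)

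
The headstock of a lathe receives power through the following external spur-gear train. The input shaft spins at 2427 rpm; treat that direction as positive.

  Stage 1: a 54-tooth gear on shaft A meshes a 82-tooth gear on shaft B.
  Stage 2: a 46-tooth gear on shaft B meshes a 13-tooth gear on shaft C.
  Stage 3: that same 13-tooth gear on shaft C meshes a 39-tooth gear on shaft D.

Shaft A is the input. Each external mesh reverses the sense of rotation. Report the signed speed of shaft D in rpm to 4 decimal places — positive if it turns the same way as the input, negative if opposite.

Stage 1 [54T→82T]: ω = 2427.0000×54/82 = 1598.2683 rpm, dir flips to −; running = −1598.2683
Stage 2 [46T→13T]: ω = 1598.2683×46/13 = 5655.4109 rpm, dir flips to +; running = +5655.4109
Stage 3 [13T→39T]: ω = 5655.4109×13/39 = 1885.1370 rpm, dir flips to −; running = −1885.1370

-1885.1370 rpm (opposite to input, |ω| = 1885.1370 rpm)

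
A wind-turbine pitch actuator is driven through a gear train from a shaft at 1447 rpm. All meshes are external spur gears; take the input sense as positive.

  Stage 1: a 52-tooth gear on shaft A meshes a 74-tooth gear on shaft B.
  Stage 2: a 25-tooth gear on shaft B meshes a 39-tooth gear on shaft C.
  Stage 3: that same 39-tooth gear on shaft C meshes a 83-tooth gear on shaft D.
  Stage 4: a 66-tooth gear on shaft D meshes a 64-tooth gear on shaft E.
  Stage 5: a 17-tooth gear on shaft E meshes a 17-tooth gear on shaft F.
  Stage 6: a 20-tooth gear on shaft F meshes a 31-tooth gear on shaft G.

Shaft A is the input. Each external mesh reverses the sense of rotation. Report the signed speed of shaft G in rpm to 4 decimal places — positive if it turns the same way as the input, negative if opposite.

Stage 1 [52T→74T]: ω = 1447.0000×52/74 = 1016.8108 rpm, dir flips to −; running = −1016.8108
Stage 2 [25T→39T]: ω = 1016.8108×25/39 = 651.8018 rpm, dir flips to +; running = +651.8018
Stage 3 [39T→83T]: ω = 651.8018×39/83 = 306.2683 rpm, dir flips to −; running = −306.2683
Stage 4 [66T→64T]: ω = 306.2683×66/64 = 315.8392 rpm, dir flips to +; running = +315.8392
Stage 5 [17T→17T]: ω = 315.8392×17/17 = 315.8392 rpm, dir flips to −; running = −315.8392
Stage 6 [20T→31T]: ω = 315.8392×20/31 = 203.7672 rpm, dir flips to +; running = +203.7672

+203.7672 rpm (same as input, |ω| = 203.7672 rpm)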